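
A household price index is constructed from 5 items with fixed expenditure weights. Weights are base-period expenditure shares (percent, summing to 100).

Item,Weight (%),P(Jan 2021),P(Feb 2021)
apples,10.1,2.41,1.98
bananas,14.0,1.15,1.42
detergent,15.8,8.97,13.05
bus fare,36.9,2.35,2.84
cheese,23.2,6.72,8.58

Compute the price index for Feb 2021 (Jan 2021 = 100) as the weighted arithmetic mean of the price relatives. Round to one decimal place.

apples: 10.1 × (1.98/2.41) = 10.1 × 0.821577 = 8.2979
bananas: 14.0 × (1.42/1.15) = 14.0 × 1.234783 = 17.2870
detergent: 15.8 × (13.05/8.97) = 15.8 × 1.454849 = 22.9866
bus fare: 36.9 × (2.84/2.35) = 36.9 × 1.208511 = 44.5940
cheese: 23.2 × (8.58/6.72) = 23.2 × 1.276786 = 29.6214
Index = Σ wᵢ·(p₁ᵢ/p₀ᵢ) = 8.2979 + 17.2870 + 22.9866 + 44.5940 + 29.6214 = 122.7870

122.8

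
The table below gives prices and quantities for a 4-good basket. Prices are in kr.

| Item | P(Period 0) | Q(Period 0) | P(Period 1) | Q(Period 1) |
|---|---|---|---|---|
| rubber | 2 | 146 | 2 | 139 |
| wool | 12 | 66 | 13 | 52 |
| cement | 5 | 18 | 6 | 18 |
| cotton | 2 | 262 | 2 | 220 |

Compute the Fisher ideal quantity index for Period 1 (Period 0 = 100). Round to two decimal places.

Laspeyres component (base-period weights):
ΣP(Period 0)Q(Period 1) = 2×139 + 12×52 + 5×18 + 2×220 = 278 + 624 + 90 + 440 = 1432
ΣP(Period 0)Q(Period 0) = 2×146 + 12×66 + 5×18 + 2×262 = 292 + 792 + 90 + 524 = 1698
L = 1432 / 1698 × 100 = 84.3345
Paasche component (current-period weights):
ΣP(Period 1)Q(Period 1) = 2×139 + 13×52 + 6×18 + 2×220 = 278 + 676 + 108 + 440 = 1502
ΣP(Period 1)Q(Period 0) = 2×146 + 13×66 + 6×18 + 2×262 = 292 + 858 + 108 + 524 = 1782
P = 1502 / 1782 × 100 = 84.2873
Fisher = √(L × P) = √(84.3345 × 84.2873) = 84.3109

84.31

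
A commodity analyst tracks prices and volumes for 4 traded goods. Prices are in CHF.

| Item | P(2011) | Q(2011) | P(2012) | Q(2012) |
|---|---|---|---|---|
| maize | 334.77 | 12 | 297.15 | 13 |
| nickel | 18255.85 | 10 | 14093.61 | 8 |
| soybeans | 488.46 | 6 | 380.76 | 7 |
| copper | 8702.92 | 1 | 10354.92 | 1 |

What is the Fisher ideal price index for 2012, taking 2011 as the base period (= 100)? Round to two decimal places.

79.52

Laspeyres component (base-period weights):
ΣP(2012)Q(2011) = 297.15×12 + 14093.61×10 + 380.76×6 + 10354.92×1 = 3565.8 + 140936.1 + 2284.56 + 10354.92 = 157141.38
ΣP(2011)Q(2011) = 334.77×12 + 18255.85×10 + 488.46×6 + 8702.92×1 = 4017.24 + 182558.5 + 2930.76 + 8702.92 = 198209.42
L = 157141.38 / 198209.42 × 100 = 79.2805
Paasche component (current-period weights):
ΣP(2012)Q(2012) = 297.15×13 + 14093.61×8 + 380.76×7 + 10354.92×1 = 3862.95 + 112748.88 + 2665.32 + 10354.92 = 129632.07
ΣP(2011)Q(2012) = 334.77×13 + 18255.85×8 + 488.46×7 + 8702.92×1 = 4352.01 + 146046.8 + 3419.22 + 8702.92 = 162520.95
P = 129632.07 / 162520.95 × 100 = 79.7633
Fisher = √(L × P) = √(79.2805 × 79.7633) = 79.5215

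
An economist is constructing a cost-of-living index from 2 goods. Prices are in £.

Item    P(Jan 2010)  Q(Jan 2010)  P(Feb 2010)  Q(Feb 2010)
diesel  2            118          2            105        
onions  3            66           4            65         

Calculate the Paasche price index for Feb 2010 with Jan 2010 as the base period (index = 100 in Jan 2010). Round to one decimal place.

116.0

Paasche price index uses current-period quantities as weights.
ΣP(Feb 2010)·Q(Feb 2010) = 2×105 + 4×65 = 210 + 260 = 470
ΣP(Jan 2010)·Q(Feb 2010) = 2×105 + 3×65 = 210 + 195 = 405
Index = 470 / 405 × 100 = 116.0494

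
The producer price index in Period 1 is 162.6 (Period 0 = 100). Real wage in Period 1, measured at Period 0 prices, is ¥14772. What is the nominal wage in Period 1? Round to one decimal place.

24019.3

Nominal = Real × (Index/100) = 14772 × (162.6/100)
        = 14772 × 1.626 = 24019.2720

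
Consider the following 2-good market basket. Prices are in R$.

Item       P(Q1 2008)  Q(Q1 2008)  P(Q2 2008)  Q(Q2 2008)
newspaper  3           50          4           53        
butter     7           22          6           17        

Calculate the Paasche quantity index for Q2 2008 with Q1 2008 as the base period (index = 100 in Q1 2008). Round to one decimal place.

94.6

Paasche quantity index uses current-period prices as weights.
ΣP(Q2 2008)·Q(Q2 2008) = 4×53 + 6×17 = 212 + 102 = 314
ΣP(Q2 2008)·Q(Q1 2008) = 4×50 + 6×22 = 200 + 132 = 332
Index = 314 / 332 × 100 = 94.5783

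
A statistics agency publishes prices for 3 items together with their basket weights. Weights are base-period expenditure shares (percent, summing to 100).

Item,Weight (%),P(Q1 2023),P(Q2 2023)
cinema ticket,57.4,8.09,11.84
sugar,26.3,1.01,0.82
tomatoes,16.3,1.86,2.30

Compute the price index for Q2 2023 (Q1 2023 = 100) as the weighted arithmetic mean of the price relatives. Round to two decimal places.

cinema ticket: 57.4 × (11.84/8.09) = 57.4 × 1.463535 = 84.0069
sugar: 26.3 × (0.82/1.01) = 26.3 × 0.811881 = 21.3525
tomatoes: 16.3 × (2.30/1.86) = 16.3 × 1.236559 = 20.1559
Index = Σ wᵢ·(p₁ᵢ/p₀ᵢ) = 84.0069 + 21.3525 + 20.1559 = 125.5153

125.52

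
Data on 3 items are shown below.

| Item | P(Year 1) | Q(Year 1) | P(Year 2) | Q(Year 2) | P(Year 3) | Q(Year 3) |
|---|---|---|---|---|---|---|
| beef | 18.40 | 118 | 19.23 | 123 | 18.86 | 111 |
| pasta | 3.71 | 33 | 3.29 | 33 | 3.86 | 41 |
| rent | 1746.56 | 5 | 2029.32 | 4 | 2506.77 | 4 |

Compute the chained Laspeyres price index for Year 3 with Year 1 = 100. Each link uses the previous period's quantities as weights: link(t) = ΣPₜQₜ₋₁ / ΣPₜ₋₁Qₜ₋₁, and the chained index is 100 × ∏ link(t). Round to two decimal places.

133.78

Link Year 1→Year 2:
ΣP(Year 2)Q(Year 1) = 19.23×118 + 3.29×33 + 2029.32×5 = 2269.14 + 108.57 + 10146.6 = 12524.31
ΣP(Year 1)Q(Year 1) = 18.40×118 + 3.71×33 + 1746.56×5 = 2171.2 + 122.43 + 8732.8 = 11026.43
link = 12524.31/11026.43 = 1.135845
Link Year 2→Year 3:
ΣP(Year 3)Q(Year 2) = 18.86×123 + 3.86×33 + 2506.77×4 = 2319.78 + 127.38 + 10027.08 = 12474.24
ΣP(Year 2)Q(Year 2) = 19.23×123 + 3.29×33 + 2029.32×4 = 2365.29 + 108.57 + 8117.28 = 10591.14
link = 12474.24/10591.14 = 1.177800
Chained index = 100 × 1.135845 × 1.177800 = 133.7797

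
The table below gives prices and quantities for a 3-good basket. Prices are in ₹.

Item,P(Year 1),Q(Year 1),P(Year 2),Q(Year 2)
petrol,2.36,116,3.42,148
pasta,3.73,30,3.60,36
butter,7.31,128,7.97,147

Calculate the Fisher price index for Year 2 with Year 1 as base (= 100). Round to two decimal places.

Laspeyres component (base-period weights):
ΣP(Year 2)Q(Year 1) = 3.42×116 + 3.60×30 + 7.97×128 = 396.72 + 108 + 1020.16 = 1524.88
ΣP(Year 1)Q(Year 1) = 2.36×116 + 3.73×30 + 7.31×128 = 273.76 + 111.9 + 935.68 = 1321.34
L = 1524.88 / 1321.34 × 100 = 115.4041
Paasche component (current-period weights):
ΣP(Year 2)Q(Year 2) = 3.42×148 + 3.60×36 + 7.97×147 = 506.16 + 129.6 + 1171.59 = 1807.35
ΣP(Year 1)Q(Year 2) = 2.36×148 + 3.73×36 + 7.31×147 = 349.28 + 134.28 + 1074.57 = 1558.13
P = 1807.35 / 1558.13 × 100 = 115.9948
Fisher = √(L × P) = √(115.4041 × 115.9948) = 115.6991

115.70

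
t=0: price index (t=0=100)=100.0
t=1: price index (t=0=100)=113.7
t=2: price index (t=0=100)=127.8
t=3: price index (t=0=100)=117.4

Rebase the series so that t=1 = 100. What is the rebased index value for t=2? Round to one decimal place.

112.4

Rebased(t=2) = 127.8 / 113.7 × 100 = 112.4011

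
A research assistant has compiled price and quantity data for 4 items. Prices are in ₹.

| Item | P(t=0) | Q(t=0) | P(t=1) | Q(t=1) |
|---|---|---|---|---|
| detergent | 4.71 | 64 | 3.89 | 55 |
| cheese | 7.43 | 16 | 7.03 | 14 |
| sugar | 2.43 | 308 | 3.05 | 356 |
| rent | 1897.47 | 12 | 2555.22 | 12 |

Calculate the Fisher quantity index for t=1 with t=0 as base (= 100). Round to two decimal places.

100.28

Laspeyres component (base-period weights):
ΣP(t=0)Q(t=1) = 4.71×55 + 7.43×14 + 2.43×356 + 1897.47×12 = 259.05 + 104.02 + 865.08 + 22769.64 = 23997.79
ΣP(t=0)Q(t=0) = 4.71×64 + 7.43×16 + 2.43×308 + 1897.47×12 = 301.44 + 118.88 + 748.44 + 22769.64 = 23938.4
L = 23997.79 / 23938.4 × 100 = 100.2481
Paasche component (current-period weights):
ΣP(t=1)Q(t=1) = 3.89×55 + 7.03×14 + 3.05×356 + 2555.22×12 = 213.95 + 98.42 + 1085.8 + 30662.64 = 32060.81
ΣP(t=1)Q(t=0) = 3.89×64 + 7.03×16 + 3.05×308 + 2555.22×12 = 248.96 + 112.48 + 939.4 + 30662.64 = 31963.48
P = 32060.81 / 31963.48 × 100 = 100.3045
Fisher = √(L × P) = √(100.2481 × 100.3045) = 100.2763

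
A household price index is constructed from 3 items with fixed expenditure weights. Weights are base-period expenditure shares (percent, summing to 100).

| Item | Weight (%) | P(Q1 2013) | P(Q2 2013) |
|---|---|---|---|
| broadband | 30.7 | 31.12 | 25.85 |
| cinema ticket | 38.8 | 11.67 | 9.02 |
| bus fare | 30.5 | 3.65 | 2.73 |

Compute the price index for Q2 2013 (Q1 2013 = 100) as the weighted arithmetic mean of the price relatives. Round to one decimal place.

broadband: 30.7 × (25.85/31.12) = 30.7 × 0.830656 = 25.5011
cinema ticket: 38.8 × (9.02/11.67) = 38.8 × 0.772922 = 29.9894
bus fare: 30.5 × (2.73/3.65) = 30.5 × 0.747945 = 22.8123
Index = Σ wᵢ·(p₁ᵢ/p₀ᵢ) = 25.5011 + 29.9894 + 22.8123 = 78.3028

78.3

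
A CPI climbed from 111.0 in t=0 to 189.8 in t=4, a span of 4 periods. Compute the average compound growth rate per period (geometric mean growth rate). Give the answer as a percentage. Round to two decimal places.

Growth factor = (189.8/111.0)^(1/4) = (1.709910)^(1/4) = 1.143519
Growth rate = 1.143519 − 1 = 0.143519 = 14.3519%

14.35%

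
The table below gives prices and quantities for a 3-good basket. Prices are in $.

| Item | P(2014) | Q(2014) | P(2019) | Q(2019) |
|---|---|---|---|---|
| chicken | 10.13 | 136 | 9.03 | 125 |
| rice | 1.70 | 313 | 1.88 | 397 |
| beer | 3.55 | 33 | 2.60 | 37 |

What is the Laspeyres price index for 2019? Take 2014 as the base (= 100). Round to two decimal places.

Laspeyres price index uses base-period quantities as weights.
ΣP(2019)·Q(2014) = 9.03×136 + 1.88×313 + 2.60×33 = 1228.08 + 588.44 + 85.8 = 1902.32
ΣP(2014)·Q(2014) = 10.13×136 + 1.70×313 + 3.55×33 = 1377.68 + 532.1 + 117.15 = 2026.93
Index = 1902.32 / 2026.93 × 100 = 93.8523

93.85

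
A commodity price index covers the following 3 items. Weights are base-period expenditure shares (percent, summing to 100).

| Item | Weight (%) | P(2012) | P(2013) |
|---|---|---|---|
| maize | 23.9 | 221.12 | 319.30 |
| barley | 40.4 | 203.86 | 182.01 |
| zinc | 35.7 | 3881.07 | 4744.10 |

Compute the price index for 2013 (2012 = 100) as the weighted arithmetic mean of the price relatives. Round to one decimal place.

114.2

maize: 23.9 × (319.30/221.12) = 23.9 × 1.444012 = 34.5119
barley: 40.4 × (182.01/203.86) = 40.4 × 0.892819 = 36.0699
zinc: 35.7 × (4744.10/3881.07) = 35.7 × 1.222369 = 43.6386
Index = Σ wᵢ·(p₁ᵢ/p₀ᵢ) = 34.5119 + 36.0699 + 43.6386 = 114.2203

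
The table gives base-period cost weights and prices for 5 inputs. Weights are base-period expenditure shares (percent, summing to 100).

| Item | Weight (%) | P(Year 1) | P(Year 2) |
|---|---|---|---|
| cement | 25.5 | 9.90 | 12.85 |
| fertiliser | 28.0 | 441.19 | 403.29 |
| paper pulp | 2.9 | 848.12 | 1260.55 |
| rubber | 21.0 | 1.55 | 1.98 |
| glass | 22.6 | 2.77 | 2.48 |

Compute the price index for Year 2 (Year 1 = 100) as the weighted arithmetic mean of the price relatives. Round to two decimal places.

110.06

cement: 25.5 × (12.85/9.90) = 25.5 × 1.297980 = 33.0985
fertiliser: 28.0 × (403.29/441.19) = 28.0 × 0.914096 = 25.5947
paper pulp: 2.9 × (1260.55/848.12) = 2.9 × 1.486287 = 4.3102
rubber: 21.0 × (1.98/1.55) = 21.0 × 1.277419 = 26.8258
glass: 22.6 × (2.48/2.77) = 22.6 × 0.895307 = 20.2339
Index = Σ wᵢ·(p₁ᵢ/p₀ᵢ) = 33.0985 + 25.5947 + 4.3102 + 26.8258 + 20.2339 = 110.0631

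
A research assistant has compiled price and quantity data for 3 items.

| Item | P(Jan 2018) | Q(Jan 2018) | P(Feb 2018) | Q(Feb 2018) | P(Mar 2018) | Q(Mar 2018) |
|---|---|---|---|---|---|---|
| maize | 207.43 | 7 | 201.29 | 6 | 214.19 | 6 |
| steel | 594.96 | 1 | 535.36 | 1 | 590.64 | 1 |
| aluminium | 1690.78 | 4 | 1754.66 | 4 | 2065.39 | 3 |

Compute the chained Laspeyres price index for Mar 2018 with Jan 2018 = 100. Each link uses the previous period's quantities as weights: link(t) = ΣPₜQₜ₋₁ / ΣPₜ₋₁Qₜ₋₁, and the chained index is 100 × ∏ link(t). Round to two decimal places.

Link Jan 2018→Feb 2018:
ΣP(Feb 2018)Q(Jan 2018) = 201.29×7 + 535.36×1 + 1754.66×4 = 1409.03 + 535.36 + 7018.64 = 8963.03
ΣP(Jan 2018)Q(Jan 2018) = 207.43×7 + 594.96×1 + 1690.78×4 = 1452.01 + 594.96 + 6763.12 = 8810.09
link = 8963.03/8810.09 = 1.017360
Link Feb 2018→Mar 2018:
ΣP(Mar 2018)Q(Feb 2018) = 214.19×6 + 590.64×1 + 2065.39×4 = 1285.14 + 590.64 + 8261.56 = 10137.34
ΣP(Feb 2018)Q(Feb 2018) = 201.29×6 + 535.36×1 + 1754.66×4 = 1207.74 + 535.36 + 7018.64 = 8761.74
link = 10137.34/8761.74 = 1.157001
Chained index = 100 × 1.017360 × 1.157001 = 117.7086

117.71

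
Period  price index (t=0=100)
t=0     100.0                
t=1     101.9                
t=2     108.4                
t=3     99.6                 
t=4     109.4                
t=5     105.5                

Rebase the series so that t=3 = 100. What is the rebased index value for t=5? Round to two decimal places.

105.92

Rebased(t=5) = 105.5 / 99.6 × 100 = 105.9237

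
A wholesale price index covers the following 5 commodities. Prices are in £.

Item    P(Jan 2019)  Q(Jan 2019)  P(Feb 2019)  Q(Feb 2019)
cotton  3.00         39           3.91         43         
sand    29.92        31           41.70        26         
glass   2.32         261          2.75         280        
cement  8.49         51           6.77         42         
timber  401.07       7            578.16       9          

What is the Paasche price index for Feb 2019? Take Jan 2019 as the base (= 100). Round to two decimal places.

135.99

Paasche price index uses current-period quantities as weights.
ΣP(Feb 2019)·Q(Feb 2019) = 3.91×43 + 41.70×26 + 2.75×280 + 6.77×42 + 578.16×9 = 168.13 + 1084.2 + 770 + 284.34 + 5203.44 = 7510.11
ΣP(Jan 2019)·Q(Feb 2019) = 3.00×43 + 29.92×26 + 2.32×280 + 8.49×42 + 401.07×9 = 129 + 777.92 + 649.6 + 356.58 + 3609.63 = 5522.73
Index = 7510.11 / 5522.73 × 100 = 135.9855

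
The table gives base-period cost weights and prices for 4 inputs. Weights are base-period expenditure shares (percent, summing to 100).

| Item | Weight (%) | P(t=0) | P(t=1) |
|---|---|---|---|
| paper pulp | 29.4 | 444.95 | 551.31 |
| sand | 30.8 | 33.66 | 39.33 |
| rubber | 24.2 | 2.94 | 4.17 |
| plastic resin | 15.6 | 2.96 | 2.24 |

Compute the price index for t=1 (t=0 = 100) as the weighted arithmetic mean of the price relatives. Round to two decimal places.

118.55

paper pulp: 29.4 × (551.31/444.95) = 29.4 × 1.239038 = 36.4277
sand: 30.8 × (39.33/33.66) = 30.8 × 1.168449 = 35.9882
rubber: 24.2 × (4.17/2.94) = 24.2 × 1.418367 = 34.3245
plastic resin: 15.6 × (2.24/2.96) = 15.6 × 0.756757 = 11.8054
Index = Σ wᵢ·(p₁ᵢ/p₀ᵢ) = 36.4277 + 35.9882 + 34.3245 + 11.8054 = 118.5459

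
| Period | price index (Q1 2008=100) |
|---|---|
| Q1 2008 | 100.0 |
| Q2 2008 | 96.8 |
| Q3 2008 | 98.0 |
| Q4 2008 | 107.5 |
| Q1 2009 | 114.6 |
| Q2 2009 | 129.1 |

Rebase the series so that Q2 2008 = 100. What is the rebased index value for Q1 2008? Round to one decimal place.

Rebased(Q1 2008) = 100.0 / 96.8 × 100 = 103.3058

103.3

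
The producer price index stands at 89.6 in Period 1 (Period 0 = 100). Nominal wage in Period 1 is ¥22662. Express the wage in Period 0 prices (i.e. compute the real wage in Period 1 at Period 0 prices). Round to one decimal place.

25292.4

Real = Nominal ÷ (Index/100) = 22662 ÷ (89.6/100)
     = 22662 ÷ 0.896 = 25292.4107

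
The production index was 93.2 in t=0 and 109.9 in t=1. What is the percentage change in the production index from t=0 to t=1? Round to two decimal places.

17.92%

Change = (109.9 − 93.2) / 93.2 × 100
       = 16.7 / 93.2 × 100 = 17.9185%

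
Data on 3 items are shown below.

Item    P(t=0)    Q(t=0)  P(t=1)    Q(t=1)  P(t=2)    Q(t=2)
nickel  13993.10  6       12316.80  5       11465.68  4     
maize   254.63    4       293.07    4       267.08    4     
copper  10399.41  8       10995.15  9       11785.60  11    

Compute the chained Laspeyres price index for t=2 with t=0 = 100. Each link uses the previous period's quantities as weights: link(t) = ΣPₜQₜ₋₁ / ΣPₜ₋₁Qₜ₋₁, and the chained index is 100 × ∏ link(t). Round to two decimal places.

Link t=0→t=1:
ΣP(t=1)Q(t=0) = 12316.80×6 + 293.07×4 + 10995.15×8 = 73900.8 + 1172.28 + 87961.2 = 163034.28
ΣP(t=0)Q(t=0) = 13993.10×6 + 254.63×4 + 10399.41×8 = 83958.6 + 1018.52 + 83195.28 = 168172.4
link = 163034.28/168172.4 = 0.969447
Link t=1→t=2:
ΣP(t=2)Q(t=1) = 11465.68×5 + 267.08×4 + 11785.60×9 = 57328.4 + 1068.32 + 106070.4 = 164467.12
ΣP(t=1)Q(t=1) = 12316.80×5 + 293.07×4 + 10995.15×9 = 61584 + 1172.28 + 98956.35 = 161712.63
link = 164467.12/161712.63 = 1.017033
Chained index = 100 × 0.969447 × 1.017033 = 98.5960

98.60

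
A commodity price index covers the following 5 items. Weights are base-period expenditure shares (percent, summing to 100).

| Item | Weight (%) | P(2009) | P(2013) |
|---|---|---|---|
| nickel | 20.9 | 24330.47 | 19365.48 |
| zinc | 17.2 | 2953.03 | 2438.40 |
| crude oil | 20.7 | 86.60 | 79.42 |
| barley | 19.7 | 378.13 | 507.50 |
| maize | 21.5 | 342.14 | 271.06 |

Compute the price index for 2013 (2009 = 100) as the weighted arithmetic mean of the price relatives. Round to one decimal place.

93.3

nickel: 20.9 × (19365.48/24330.47) = 20.9 × 0.795935 = 16.6350
zinc: 17.2 × (2438.40/2953.03) = 17.2 × 0.825728 = 14.2025
crude oil: 20.7 × (79.42/86.60) = 20.7 × 0.917090 = 18.9838
barley: 19.7 × (507.50/378.13) = 19.7 × 1.342131 = 26.4400
maize: 21.5 × (271.06/342.14) = 21.5 × 0.792249 = 17.0333
Index = Σ wᵢ·(p₁ᵢ/p₀ᵢ) = 16.6350 + 14.2025 + 18.9838 + 26.4400 + 17.0333 = 93.2947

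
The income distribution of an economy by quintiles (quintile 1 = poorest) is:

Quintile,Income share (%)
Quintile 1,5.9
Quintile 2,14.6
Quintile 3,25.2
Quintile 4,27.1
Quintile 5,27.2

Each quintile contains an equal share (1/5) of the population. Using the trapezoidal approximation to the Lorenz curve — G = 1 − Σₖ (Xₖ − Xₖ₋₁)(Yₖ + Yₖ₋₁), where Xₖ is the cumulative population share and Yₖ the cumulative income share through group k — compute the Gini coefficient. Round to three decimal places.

0.220

Cumulative income shares Yₖ: 0.0590, 0.2050, 0.4570, 0.7280, 1.0000
Σ (Xₖ−Xₖ₋₁)(Yₖ+Yₖ₋₁) = (1/5)(0.0590+0.0000) + (1/5)(0.2050+0.0590) + (1/5)(0.4570+0.2050) + (1/5)(0.7280+0.4570) + (1/5)(1.0000+0.7280)
  = 0.0118 + 0.0528 + 0.1324 + 0.2370 + 0.3456 = 0.7796
G = 1 − 0.7796 = 0.2204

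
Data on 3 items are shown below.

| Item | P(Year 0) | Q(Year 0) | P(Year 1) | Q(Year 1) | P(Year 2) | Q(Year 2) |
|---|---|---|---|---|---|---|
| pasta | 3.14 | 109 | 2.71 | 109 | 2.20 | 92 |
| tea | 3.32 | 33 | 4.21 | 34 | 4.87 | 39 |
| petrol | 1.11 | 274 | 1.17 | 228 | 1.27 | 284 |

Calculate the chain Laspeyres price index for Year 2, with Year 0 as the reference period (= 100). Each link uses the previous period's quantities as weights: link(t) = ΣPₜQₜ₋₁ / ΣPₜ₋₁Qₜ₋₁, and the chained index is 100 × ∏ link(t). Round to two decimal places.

98.39

Link Year 0→Year 1:
ΣP(Year 1)Q(Year 0) = 2.71×109 + 4.21×33 + 1.17×274 = 295.39 + 138.93 + 320.58 = 754.9
ΣP(Year 0)Q(Year 0) = 3.14×109 + 3.32×33 + 1.11×274 = 342.26 + 109.56 + 304.14 = 755.96
link = 754.9/755.96 = 0.998598
Link Year 1→Year 2:
ΣP(Year 2)Q(Year 1) = 2.20×109 + 4.87×34 + 1.27×228 = 239.8 + 165.58 + 289.56 = 694.94
ΣP(Year 1)Q(Year 1) = 2.71×109 + 4.21×34 + 1.17×228 = 295.39 + 143.14 + 266.76 = 705.29
link = 694.94/705.29 = 0.985325
Chained index = 100 × 0.998598 × 0.985325 = 98.3944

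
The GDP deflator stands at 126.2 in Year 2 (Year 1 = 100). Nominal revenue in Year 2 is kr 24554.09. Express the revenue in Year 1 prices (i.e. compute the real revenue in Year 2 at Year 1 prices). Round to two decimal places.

19456.49

Real = Nominal ÷ (Index/100) = 24554.09 ÷ (126.2/100)
     = 24554.09 ÷ 1.262 = 19456.4897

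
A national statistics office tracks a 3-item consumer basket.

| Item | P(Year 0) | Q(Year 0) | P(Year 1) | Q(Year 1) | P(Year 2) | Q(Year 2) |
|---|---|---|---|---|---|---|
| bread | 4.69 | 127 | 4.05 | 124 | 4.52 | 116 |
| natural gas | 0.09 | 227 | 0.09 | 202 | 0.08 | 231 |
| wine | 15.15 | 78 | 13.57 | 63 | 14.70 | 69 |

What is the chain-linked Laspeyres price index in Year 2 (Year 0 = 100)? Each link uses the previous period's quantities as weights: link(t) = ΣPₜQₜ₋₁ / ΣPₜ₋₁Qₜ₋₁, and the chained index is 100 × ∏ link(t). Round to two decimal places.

96.84

Link Year 0→Year 1:
ΣP(Year 1)Q(Year 0) = 4.05×127 + 0.09×227 + 13.57×78 = 514.35 + 20.43 + 1058.46 = 1593.24
ΣP(Year 0)Q(Year 0) = 4.69×127 + 0.09×227 + 15.15×78 = 595.63 + 20.43 + 1181.7 = 1797.76
link = 1593.24/1797.76 = 0.886236
Link Year 1→Year 2:
ΣP(Year 2)Q(Year 1) = 4.52×124 + 0.08×202 + 14.70×63 = 560.48 + 16.16 + 926.1 = 1502.74
ΣP(Year 1)Q(Year 1) = 4.05×124 + 0.09×202 + 13.57×63 = 502.2 + 18.18 + 854.91 = 1375.29
link = 1502.74/1375.29 = 1.092671
Chained index = 100 × 0.886236 × 1.092671 = 96.8365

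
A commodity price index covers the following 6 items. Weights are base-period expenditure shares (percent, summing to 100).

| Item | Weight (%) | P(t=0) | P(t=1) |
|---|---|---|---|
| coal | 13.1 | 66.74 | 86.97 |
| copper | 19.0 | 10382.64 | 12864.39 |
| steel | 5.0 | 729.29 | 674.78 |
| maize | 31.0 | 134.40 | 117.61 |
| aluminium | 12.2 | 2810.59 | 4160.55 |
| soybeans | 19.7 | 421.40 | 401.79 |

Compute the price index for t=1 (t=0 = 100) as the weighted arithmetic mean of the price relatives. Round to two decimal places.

109.21

coal: 13.1 × (86.97/66.74) = 13.1 × 1.303117 = 17.0708
copper: 19.0 × (12864.39/10382.64) = 19.0 × 1.239029 = 23.5415
steel: 5.0 × (674.78/729.29) = 5.0 × 0.925256 = 4.6263
maize: 31.0 × (117.61/134.40) = 31.0 × 0.875074 = 27.1273
aluminium: 12.2 × (4160.55/2810.59) = 12.2 × 1.480312 = 18.0598
soybeans: 19.7 × (401.79/421.40) = 19.7 × 0.953465 = 18.7833
Index = Σ wᵢ·(p₁ᵢ/p₀ᵢ) = 17.0708 + 23.5415 + 4.6263 + 27.1273 + 18.0598 + 18.7833 = 109.2090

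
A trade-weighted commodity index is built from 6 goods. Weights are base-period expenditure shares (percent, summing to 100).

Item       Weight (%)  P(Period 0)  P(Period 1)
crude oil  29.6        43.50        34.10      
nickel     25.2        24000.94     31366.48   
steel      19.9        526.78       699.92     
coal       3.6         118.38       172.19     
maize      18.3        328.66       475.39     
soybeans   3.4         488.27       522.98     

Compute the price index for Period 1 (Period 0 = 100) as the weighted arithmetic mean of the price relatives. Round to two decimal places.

crude oil: 29.6 × (34.10/43.50) = 29.6 × 0.783908 = 23.2037
nickel: 25.2 × (31366.48/24000.94) = 25.2 × 1.306885 = 32.9335
steel: 19.9 × (699.92/526.78) = 19.9 × 1.328676 = 26.4407
coal: 3.6 × (172.19/118.38) = 3.6 × 1.454553 = 5.2364
maize: 18.3 × (475.39/328.66) = 18.3 × 1.446449 = 26.4700
soybeans: 3.4 × (522.98/488.27) = 3.4 × 1.071088 = 3.6417
Index = Σ wᵢ·(p₁ᵢ/p₀ᵢ) = 23.2037 + 32.9335 + 26.4407 + 5.2364 + 26.4700 + 3.6417 = 117.9260

117.93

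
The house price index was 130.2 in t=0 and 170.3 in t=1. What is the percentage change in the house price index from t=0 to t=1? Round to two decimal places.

30.80%

Change = (170.3 − 130.2) / 130.2 × 100
       = 40.1 / 130.2 × 100 = 30.7988%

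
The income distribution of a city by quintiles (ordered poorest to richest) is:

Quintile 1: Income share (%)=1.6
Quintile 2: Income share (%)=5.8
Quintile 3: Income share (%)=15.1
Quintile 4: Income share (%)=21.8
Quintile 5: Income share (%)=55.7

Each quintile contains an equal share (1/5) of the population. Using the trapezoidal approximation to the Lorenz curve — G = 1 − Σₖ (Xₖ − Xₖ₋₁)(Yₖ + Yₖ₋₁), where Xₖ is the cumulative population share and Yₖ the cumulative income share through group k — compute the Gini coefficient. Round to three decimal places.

Cumulative income shares Yₖ: 0.0160, 0.0740, 0.2250, 0.4430, 1.0000
Σ (Xₖ−Xₖ₋₁)(Yₖ+Yₖ₋₁) = (1/5)(0.0160+0.0000) + (1/5)(0.0740+0.0160) + (1/5)(0.2250+0.0740) + (1/5)(0.4430+0.2250) + (1/5)(1.0000+0.4430)
  = 0.0032 + 0.0180 + 0.0598 + 0.1336 + 0.2886 = 0.5032
G = 1 − 0.5032 = 0.4968

0.497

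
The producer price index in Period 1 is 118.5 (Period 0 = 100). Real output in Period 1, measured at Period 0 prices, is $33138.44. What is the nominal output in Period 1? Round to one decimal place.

Nominal = Real × (Index/100) = 33138.44 × (118.5/100)
        = 33138.44 × 1.185 = 39269.0514

39269.1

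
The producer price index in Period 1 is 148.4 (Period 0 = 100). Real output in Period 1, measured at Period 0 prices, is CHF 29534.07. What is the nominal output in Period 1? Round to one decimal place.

43828.6

Nominal = Real × (Index/100) = 29534.07 × (148.4/100)
        = 29534.07 × 1.484 = 43828.5599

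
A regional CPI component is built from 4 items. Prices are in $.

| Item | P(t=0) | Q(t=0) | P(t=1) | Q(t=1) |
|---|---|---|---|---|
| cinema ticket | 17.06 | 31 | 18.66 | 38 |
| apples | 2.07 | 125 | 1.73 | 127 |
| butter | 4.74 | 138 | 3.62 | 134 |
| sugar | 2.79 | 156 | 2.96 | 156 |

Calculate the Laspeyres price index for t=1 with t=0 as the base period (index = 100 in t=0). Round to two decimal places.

93.56

Laspeyres price index uses base-period quantities as weights.
ΣP(t=1)·Q(t=0) = 18.66×31 + 1.73×125 + 3.62×138 + 2.96×156 = 578.46 + 216.25 + 499.56 + 461.76 = 1756.03
ΣP(t=0)·Q(t=0) = 17.06×31 + 2.07×125 + 4.74×138 + 2.79×156 = 528.86 + 258.75 + 654.12 + 435.24 = 1876.97
Index = 1756.03 / 1876.97 × 100 = 93.5566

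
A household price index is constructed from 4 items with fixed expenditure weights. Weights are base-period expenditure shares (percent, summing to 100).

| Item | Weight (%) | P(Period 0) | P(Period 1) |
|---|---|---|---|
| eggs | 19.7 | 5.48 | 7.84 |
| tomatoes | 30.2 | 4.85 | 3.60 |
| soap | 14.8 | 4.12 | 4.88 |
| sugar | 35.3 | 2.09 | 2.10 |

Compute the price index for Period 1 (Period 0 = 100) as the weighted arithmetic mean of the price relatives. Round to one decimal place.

103.6

eggs: 19.7 × (7.84/5.48) = 19.7 × 1.430657 = 28.1839
tomatoes: 30.2 × (3.60/4.85) = 30.2 × 0.742268 = 22.4165
soap: 14.8 × (4.88/4.12) = 14.8 × 1.184466 = 17.5301
sugar: 35.3 × (2.10/2.09) = 35.3 × 1.004785 = 35.4689
Index = Σ wᵢ·(p₁ᵢ/p₀ᵢ) = 28.1839 + 22.4165 + 17.5301 + 35.4689 = 103.5994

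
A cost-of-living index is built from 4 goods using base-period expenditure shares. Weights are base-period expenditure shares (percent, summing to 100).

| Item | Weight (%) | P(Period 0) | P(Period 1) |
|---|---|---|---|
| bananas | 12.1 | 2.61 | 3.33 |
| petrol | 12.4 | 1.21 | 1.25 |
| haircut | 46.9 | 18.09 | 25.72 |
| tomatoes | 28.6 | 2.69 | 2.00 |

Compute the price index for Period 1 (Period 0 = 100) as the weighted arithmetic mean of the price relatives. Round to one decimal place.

116.2

bananas: 12.1 × (3.33/2.61) = 12.1 × 1.275862 = 15.4379
petrol: 12.4 × (1.25/1.21) = 12.4 × 1.033058 = 12.8099
haircut: 46.9 × (25.72/18.09) = 46.9 × 1.421780 = 66.6815
tomatoes: 28.6 × (2.00/2.69) = 28.6 × 0.743494 = 21.2639
Index = Σ wᵢ·(p₁ᵢ/p₀ᵢ) = 15.4379 + 12.8099 + 66.6815 + 21.2639 = 116.1933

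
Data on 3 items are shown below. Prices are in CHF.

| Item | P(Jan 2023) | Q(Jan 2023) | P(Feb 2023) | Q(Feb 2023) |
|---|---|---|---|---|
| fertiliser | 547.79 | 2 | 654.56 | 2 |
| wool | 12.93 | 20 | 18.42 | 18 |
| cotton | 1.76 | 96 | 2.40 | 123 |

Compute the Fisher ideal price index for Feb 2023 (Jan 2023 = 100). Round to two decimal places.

125.29

Laspeyres component (base-period weights):
ΣP(Feb 2023)Q(Jan 2023) = 654.56×2 + 18.42×20 + 2.40×96 = 1309.12 + 368.4 + 230.4 = 1907.92
ΣP(Jan 2023)Q(Jan 2023) = 547.79×2 + 12.93×20 + 1.76×96 = 1095.58 + 258.6 + 168.96 = 1523.14
L = 1907.92 / 1523.14 × 100 = 125.2623
Paasche component (current-period weights):
ΣP(Feb 2023)Q(Feb 2023) = 654.56×2 + 18.42×18 + 2.40×123 = 1309.12 + 331.56 + 295.2 = 1935.88
ΣP(Jan 2023)Q(Feb 2023) = 547.79×2 + 12.93×18 + 1.76×123 = 1095.58 + 232.74 + 216.48 = 1544.8
P = 1935.88 / 1544.8 × 100 = 125.3159
Fisher = √(L × P) = √(125.2623 × 125.3159) = 125.2891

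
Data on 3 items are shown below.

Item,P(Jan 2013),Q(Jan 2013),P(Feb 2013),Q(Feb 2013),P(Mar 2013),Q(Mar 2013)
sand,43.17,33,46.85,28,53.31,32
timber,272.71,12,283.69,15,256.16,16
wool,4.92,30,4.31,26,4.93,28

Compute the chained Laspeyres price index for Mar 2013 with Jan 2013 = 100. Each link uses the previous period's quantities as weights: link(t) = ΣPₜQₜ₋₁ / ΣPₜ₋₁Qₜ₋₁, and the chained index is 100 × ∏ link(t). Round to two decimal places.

100.86

Link Jan 2013→Feb 2013:
ΣP(Feb 2013)Q(Jan 2013) = 46.85×33 + 283.69×12 + 4.31×30 = 1546.05 + 3404.28 + 129.3 = 5079.63
ΣP(Jan 2013)Q(Jan 2013) = 43.17×33 + 272.71×12 + 4.92×30 = 1424.61 + 3272.52 + 147.6 = 4844.73
link = 5079.63/4844.73 = 1.048486
Link Feb 2013→Mar 2013:
ΣP(Mar 2013)Q(Feb 2013) = 53.31×28 + 256.16×15 + 4.93×26 = 1492.68 + 3842.4 + 128.18 = 5463.26
ΣP(Feb 2013)Q(Feb 2013) = 46.85×28 + 283.69×15 + 4.31×26 = 1311.8 + 4255.35 + 112.06 = 5679.21
link = 5463.26/5679.21 = 0.961975
Chained index = 100 × 1.048486 × 0.961975 = 100.8617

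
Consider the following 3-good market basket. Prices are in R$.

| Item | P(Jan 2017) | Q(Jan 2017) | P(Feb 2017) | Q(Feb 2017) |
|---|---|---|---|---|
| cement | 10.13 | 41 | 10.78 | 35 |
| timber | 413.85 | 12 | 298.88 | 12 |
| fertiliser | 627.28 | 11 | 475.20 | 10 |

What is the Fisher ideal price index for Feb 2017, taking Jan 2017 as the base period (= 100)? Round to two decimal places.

75.27

Laspeyres component (base-period weights):
ΣP(Feb 2017)Q(Jan 2017) = 10.78×41 + 298.88×12 + 475.20×11 = 441.98 + 3586.56 + 5227.2 = 9255.74
ΣP(Jan 2017)Q(Jan 2017) = 10.13×41 + 413.85×12 + 627.28×11 = 415.33 + 4966.2 + 6900.08 = 12281.61
L = 9255.74 / 12281.61 × 100 = 75.3626
Paasche component (current-period weights):
ΣP(Feb 2017)Q(Feb 2017) = 10.78×35 + 298.88×12 + 475.20×10 = 377.3 + 3586.56 + 4752 = 8715.86
ΣP(Jan 2017)Q(Feb 2017) = 10.13×35 + 413.85×12 + 627.28×10 = 354.55 + 4966.2 + 6272.8 = 11593.55
P = 8715.86 / 11593.55 × 100 = 75.1785
Fisher = √(L × P) = √(75.3626 × 75.1785) = 75.2705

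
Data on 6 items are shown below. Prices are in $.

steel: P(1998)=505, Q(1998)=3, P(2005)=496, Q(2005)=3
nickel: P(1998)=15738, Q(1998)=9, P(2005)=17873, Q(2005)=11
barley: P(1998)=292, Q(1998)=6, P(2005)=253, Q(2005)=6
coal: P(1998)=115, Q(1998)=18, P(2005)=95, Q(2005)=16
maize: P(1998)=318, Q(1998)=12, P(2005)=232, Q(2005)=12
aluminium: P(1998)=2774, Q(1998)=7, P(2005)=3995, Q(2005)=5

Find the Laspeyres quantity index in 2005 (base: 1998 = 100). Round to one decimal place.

115.1

Laspeyres quantity index uses base-period prices as weights.
ΣP(1998)·Q(2005) = 505×3 + 15738×11 + 292×6 + 115×16 + 318×12 + 2774×5 = 1515 + 173118 + 1752 + 1840 + 3816 + 13870 = 195911
ΣP(1998)·Q(1998) = 505×3 + 15738×9 + 292×6 + 115×18 + 318×12 + 2774×7 = 1515 + 141642 + 1752 + 2070 + 3816 + 19418 = 170213
Index = 195911 / 170213 × 100 = 115.0976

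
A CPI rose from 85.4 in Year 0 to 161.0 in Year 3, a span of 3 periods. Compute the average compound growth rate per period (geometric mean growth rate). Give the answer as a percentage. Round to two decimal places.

Growth factor = (161.0/85.4)^(1/3) = (1.885246)^(1/3) = 1.235348
Growth rate = 1.235348 − 1 = 0.235348 = 23.5348%

23.53%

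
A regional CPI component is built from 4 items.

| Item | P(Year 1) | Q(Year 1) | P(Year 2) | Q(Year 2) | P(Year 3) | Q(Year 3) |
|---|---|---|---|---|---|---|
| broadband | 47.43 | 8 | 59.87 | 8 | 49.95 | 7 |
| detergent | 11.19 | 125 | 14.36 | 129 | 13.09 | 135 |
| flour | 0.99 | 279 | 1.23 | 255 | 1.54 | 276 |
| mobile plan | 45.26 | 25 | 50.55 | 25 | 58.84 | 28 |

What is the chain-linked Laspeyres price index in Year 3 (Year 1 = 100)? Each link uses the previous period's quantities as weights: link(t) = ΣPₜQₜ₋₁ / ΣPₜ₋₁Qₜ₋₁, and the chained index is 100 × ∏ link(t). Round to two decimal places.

123.16

Link Year 1→Year 2:
ΣP(Year 2)Q(Year 1) = 59.87×8 + 14.36×125 + 1.23×279 + 50.55×25 = 478.96 + 1795 + 343.17 + 1263.75 = 3880.88
ΣP(Year 1)Q(Year 1) = 47.43×8 + 11.19×125 + 0.99×279 + 45.26×25 = 379.44 + 1398.75 + 276.21 + 1131.5 = 3185.9
link = 3880.88/3185.9 = 1.218142
Link Year 2→Year 3:
ΣP(Year 3)Q(Year 2) = 49.95×8 + 13.09×129 + 1.54×255 + 58.84×25 = 399.6 + 1688.61 + 392.7 + 1471 = 3951.91
ΣP(Year 2)Q(Year 2) = 59.87×8 + 14.36×129 + 1.23×255 + 50.55×25 = 478.96 + 1852.44 + 313.65 + 1263.75 = 3908.8
link = 3951.91/3908.8 = 1.011029
Chained index = 100 × 1.218142 × 1.011029 = 123.1577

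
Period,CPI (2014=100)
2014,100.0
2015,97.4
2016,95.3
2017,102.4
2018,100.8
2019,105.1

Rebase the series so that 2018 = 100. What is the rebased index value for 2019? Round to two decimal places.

104.27

Rebased(2019) = 105.1 / 100.8 × 100 = 104.2659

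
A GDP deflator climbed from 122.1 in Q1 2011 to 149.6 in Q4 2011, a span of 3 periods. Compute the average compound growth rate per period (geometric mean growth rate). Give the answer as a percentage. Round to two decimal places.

7.01%

Growth factor = (149.6/122.1)^(1/3) = (1.225225)^(1/3) = 1.070053
Growth rate = 1.070053 − 1 = 0.070053 = 7.0053%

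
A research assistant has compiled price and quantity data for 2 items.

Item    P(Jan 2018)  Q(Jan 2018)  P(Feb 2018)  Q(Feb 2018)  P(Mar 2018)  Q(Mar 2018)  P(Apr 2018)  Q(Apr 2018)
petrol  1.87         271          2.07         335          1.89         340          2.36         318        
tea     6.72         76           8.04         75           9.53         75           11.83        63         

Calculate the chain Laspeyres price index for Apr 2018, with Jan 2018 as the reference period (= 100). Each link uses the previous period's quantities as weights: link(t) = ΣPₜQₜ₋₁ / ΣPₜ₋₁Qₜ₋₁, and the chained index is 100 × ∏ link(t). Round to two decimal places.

149.08

Link Jan 2018→Feb 2018:
ΣP(Feb 2018)Q(Jan 2018) = 2.07×271 + 8.04×76 = 560.97 + 611.04 = 1172.01
ΣP(Jan 2018)Q(Jan 2018) = 1.87×271 + 6.72×76 = 506.77 + 510.72 = 1017.49
link = 1172.01/1017.49 = 1.151864
Link Feb 2018→Mar 2018:
ΣP(Mar 2018)Q(Feb 2018) = 1.89×335 + 9.53×75 = 633.15 + 714.75 = 1347.9
ΣP(Feb 2018)Q(Feb 2018) = 2.07×335 + 8.04×75 = 693.45 + 603 = 1296.45
link = 1347.9/1296.45 = 1.039685
Link Mar 2018→Apr 2018:
ΣP(Apr 2018)Q(Mar 2018) = 2.36×340 + 11.83×75 = 802.4 + 887.25 = 1689.65
ΣP(Mar 2018)Q(Mar 2018) = 1.89×340 + 9.53×75 = 642.6 + 714.75 = 1357.35
link = 1689.65/1357.35 = 1.244815
Chained index = 100 × 1.151864 × 1.039685 × 1.244815 = 149.0761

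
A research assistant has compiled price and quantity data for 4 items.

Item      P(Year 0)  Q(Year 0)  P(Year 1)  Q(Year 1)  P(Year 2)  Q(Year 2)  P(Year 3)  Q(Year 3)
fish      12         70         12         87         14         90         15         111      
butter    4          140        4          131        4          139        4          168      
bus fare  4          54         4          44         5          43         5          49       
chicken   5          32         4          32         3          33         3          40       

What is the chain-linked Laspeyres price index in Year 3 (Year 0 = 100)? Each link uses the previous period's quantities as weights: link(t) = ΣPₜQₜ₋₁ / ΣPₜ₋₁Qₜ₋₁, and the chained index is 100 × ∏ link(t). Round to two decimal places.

Link Year 0→Year 1:
ΣP(Year 1)Q(Year 0) = 12×70 + 4×140 + 4×54 + 4×32 = 840 + 560 + 216 + 128 = 1744
ΣP(Year 0)Q(Year 0) = 12×70 + 4×140 + 4×54 + 5×32 = 840 + 560 + 216 + 160 = 1776
link = 1744/1776 = 0.981982
Link Year 1→Year 2:
ΣP(Year 2)Q(Year 1) = 14×87 + 4×131 + 5×44 + 3×32 = 1218 + 524 + 220 + 96 = 2058
ΣP(Year 1)Q(Year 1) = 12×87 + 4×131 + 4×44 + 4×32 = 1044 + 524 + 176 + 128 = 1872
link = 2058/1872 = 1.099359
Link Year 2→Year 3:
ΣP(Year 3)Q(Year 2) = 15×90 + 4×139 + 5×43 + 3×33 = 1350 + 556 + 215 + 99 = 2220
ΣP(Year 2)Q(Year 2) = 14×90 + 4×139 + 5×43 + 3×33 = 1260 + 556 + 215 + 99 = 2130
link = 2220/2130 = 1.042254
Chained index = 100 × 0.981982 × 1.099359 × 1.042254 = 112.5166

112.52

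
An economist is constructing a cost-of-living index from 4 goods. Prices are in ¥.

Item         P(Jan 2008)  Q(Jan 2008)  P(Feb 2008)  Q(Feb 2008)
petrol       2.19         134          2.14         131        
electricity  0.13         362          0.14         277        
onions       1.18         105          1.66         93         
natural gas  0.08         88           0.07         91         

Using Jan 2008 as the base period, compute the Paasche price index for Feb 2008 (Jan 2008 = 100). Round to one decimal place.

Paasche price index uses current-period quantities as weights.
ΣP(Feb 2008)·Q(Feb 2008) = 2.14×131 + 0.14×277 + 1.66×93 + 0.07×91 = 280.34 + 38.78 + 154.38 + 6.37 = 479.87
ΣP(Jan 2008)·Q(Feb 2008) = 2.19×131 + 0.13×277 + 1.18×93 + 0.08×91 = 286.89 + 36.01 + 109.74 + 7.28 = 439.92
Index = 479.87 / 439.92 × 100 = 109.0812

109.1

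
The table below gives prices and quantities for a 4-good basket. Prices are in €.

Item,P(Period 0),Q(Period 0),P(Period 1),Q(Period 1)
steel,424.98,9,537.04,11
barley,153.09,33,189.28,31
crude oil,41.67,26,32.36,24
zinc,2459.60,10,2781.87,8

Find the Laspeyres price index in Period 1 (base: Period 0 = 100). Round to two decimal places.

115.00

Laspeyres price index uses base-period quantities as weights.
ΣP(Period 1)·Q(Period 0) = 537.04×9 + 189.28×33 + 32.36×26 + 2781.87×10 = 4833.36 + 6246.24 + 841.36 + 27818.7 = 39739.66
ΣP(Period 0)·Q(Period 0) = 424.98×9 + 153.09×33 + 41.67×26 + 2459.60×10 = 3824.82 + 5051.97 + 1083.42 + 24596 = 34556.21
Index = 39739.66 / 34556.21 × 100 = 115.0001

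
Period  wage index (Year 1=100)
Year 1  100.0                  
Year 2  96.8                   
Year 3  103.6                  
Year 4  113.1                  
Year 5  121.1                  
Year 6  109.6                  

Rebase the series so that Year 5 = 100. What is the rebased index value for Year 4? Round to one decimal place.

Rebased(Year 4) = 113.1 / 121.1 × 100 = 93.3939

93.4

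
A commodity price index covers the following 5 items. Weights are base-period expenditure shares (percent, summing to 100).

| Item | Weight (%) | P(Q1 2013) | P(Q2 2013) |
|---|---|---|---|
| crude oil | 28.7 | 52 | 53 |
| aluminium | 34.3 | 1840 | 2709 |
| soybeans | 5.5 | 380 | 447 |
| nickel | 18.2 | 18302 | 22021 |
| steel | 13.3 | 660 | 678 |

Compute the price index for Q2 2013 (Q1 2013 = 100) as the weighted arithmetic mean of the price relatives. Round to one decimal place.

121.8

crude oil: 28.7 × (53/52) = 28.7 × 1.019231 = 29.2519
aluminium: 34.3 × (2709/1840) = 34.3 × 1.472283 = 50.4993
soybeans: 5.5 × (447/380) = 5.5 × 1.176316 = 6.4697
nickel: 18.2 × (22021/18302) = 18.2 × 1.203202 = 21.8983
steel: 13.3 × (678/660) = 13.3 × 1.027273 = 13.6627
Index = Σ wᵢ·(p₁ᵢ/p₀ᵢ) = 29.2519 + 50.4993 + 6.4697 + 21.8983 + 13.6627 = 121.7820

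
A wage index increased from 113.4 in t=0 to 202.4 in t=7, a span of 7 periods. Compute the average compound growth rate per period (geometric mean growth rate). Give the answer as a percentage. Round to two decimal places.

Growth factor = (202.4/113.4)^(1/7) = (1.784832)^(1/7) = 1.086282
Growth rate = 1.086282 − 1 = 0.086282 = 8.6282%

8.63%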